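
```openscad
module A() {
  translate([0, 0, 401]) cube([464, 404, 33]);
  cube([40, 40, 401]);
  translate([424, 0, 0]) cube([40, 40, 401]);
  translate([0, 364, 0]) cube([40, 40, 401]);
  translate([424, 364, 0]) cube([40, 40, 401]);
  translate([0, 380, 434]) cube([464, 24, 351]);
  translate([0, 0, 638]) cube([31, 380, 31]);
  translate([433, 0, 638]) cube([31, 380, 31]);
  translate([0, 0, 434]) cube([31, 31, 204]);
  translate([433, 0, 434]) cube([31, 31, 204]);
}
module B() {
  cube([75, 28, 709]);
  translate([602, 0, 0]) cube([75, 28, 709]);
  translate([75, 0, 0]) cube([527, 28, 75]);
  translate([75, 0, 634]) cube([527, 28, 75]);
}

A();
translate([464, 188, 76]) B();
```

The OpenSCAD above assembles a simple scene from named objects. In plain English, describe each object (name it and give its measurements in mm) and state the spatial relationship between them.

A is a chair: 464×404 mm seat, 33 mm thick, top at z = 434 mm, on four 40 mm square corner legs flush with the seat edges. A 24 mm thick backrest slab spans the full seat width, extending 351 mm above the seat top, its back face flush with the seat's +y edge. Two armrests of 31×31 mm section run along each side from the seat's front edge to the front of the backrest, top faces 235 mm above the seat top and outer faces flush with the seat's x-edges; a 31×31 mm post under the front of each armrest stands on the seat at the front corner.

B is a picture frame with a 527×559 mm rectangular opening (x by z) and a uniform 75 mm border on every side. Frame depth is 28 mm along y. It is built from two vertical stiles running the full outside height and two horizontal rails spanning the gap between the stiles.

The picture frame is beside the chair with their tops flush at z = 785.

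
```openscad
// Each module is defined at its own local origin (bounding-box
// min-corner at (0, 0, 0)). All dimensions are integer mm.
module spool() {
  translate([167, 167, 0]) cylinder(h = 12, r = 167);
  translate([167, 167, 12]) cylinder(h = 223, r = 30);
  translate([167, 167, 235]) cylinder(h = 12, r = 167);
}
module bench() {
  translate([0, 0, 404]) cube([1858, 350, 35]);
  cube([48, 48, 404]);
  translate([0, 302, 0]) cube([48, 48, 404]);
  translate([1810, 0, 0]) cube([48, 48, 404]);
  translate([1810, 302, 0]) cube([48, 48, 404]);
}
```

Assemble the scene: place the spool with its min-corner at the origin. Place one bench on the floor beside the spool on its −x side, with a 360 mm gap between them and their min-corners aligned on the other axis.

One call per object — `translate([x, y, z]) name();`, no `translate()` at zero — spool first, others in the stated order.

spool();
translate([-2218, 0, 0]) bench();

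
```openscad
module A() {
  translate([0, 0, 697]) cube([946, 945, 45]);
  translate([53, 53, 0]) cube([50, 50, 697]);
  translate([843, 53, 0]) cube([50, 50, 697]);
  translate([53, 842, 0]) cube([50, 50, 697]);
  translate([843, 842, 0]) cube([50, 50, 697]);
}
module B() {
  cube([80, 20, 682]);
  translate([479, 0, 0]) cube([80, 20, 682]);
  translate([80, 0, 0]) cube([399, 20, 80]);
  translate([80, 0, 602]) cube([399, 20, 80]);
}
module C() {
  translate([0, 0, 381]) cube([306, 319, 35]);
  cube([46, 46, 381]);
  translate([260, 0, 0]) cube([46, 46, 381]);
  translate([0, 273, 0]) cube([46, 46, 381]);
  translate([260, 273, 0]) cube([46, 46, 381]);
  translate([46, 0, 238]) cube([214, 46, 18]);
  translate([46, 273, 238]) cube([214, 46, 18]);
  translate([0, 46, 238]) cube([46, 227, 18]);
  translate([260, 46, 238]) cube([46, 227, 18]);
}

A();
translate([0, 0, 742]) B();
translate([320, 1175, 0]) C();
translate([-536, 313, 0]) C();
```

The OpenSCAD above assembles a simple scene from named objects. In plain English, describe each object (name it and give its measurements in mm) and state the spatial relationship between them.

A is a rectangular dining table. The top is 946×945×45 mm with its upper surface at z = 742 mm. It stands on four 50×50 mm square legs, each inset 53 mm from the nearest pair of top edges, running from the floor to the underside of the top.

B is a picture frame with a 399×522 mm rectangular opening (x by z) and a uniform 80 mm border on every side. Frame depth is 20 mm along y. It is built from two vertical stiles running the full outside height and two horizontal rails spanning the gap between the stiles.

C is a four-legged stool. The seat is 306×319 mm, 35 mm thick, top at z = 416 mm. It stands on four square legs, each 46×46 mm in cross-section, from z = 0 to the seat underside, each flush with a corner of the seat. Four stretchers, 46 mm wide and 18 mm tall, connect adjacent legs with their undersides at z = 238 mm, each running between the inner faces of the legs it joins and aligned with the legs' outer faces on the other axis.

The picture frame is on top of the table. Two stools sit around the table at the +y, −x sides.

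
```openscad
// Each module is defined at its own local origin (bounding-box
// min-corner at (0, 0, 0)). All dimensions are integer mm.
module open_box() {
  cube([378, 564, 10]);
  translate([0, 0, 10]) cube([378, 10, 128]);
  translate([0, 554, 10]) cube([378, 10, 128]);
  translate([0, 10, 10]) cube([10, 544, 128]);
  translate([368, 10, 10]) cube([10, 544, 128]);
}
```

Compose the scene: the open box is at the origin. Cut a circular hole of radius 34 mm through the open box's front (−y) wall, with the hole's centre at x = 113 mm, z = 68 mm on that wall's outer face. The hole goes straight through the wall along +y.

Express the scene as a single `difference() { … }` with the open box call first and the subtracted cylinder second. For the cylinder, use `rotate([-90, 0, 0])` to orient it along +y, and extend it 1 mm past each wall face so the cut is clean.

difference() {
  open_box();
  translate([113, -1, 68]) rotate([-90, 0, 0]) cylinder(h = 12, r = 34);
}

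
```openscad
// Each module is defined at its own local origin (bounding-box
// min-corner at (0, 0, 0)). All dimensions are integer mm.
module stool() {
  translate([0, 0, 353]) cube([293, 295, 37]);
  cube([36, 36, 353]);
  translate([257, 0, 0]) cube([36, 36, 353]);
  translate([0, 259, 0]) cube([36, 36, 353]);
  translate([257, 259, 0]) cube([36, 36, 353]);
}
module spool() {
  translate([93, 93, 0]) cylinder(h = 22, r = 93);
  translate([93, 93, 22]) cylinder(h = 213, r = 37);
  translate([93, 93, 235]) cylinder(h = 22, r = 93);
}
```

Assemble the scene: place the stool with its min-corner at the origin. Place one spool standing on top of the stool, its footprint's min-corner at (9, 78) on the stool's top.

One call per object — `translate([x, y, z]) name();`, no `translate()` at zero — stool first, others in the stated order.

stool();
translate([9, 78, 390]) spool();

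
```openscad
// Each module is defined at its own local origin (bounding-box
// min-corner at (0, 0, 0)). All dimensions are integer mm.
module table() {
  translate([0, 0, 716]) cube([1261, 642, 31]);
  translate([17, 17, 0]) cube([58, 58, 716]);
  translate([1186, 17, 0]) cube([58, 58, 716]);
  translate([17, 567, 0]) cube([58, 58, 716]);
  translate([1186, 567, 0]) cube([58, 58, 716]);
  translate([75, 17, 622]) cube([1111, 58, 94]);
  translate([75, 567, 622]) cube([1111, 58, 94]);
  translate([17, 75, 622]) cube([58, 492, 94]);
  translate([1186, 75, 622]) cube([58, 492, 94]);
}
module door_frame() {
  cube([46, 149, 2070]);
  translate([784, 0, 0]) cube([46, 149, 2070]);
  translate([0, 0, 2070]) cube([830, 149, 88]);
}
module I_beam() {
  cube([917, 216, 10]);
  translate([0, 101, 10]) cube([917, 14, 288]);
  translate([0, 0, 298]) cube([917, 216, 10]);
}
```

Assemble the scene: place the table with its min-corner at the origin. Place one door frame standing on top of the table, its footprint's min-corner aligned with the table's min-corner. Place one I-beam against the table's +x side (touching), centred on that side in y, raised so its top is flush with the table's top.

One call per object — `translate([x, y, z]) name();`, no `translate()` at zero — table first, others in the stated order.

table();
translate([0, 0, 747]) door_frame();
translate([1261, 213, 439]) I_beam();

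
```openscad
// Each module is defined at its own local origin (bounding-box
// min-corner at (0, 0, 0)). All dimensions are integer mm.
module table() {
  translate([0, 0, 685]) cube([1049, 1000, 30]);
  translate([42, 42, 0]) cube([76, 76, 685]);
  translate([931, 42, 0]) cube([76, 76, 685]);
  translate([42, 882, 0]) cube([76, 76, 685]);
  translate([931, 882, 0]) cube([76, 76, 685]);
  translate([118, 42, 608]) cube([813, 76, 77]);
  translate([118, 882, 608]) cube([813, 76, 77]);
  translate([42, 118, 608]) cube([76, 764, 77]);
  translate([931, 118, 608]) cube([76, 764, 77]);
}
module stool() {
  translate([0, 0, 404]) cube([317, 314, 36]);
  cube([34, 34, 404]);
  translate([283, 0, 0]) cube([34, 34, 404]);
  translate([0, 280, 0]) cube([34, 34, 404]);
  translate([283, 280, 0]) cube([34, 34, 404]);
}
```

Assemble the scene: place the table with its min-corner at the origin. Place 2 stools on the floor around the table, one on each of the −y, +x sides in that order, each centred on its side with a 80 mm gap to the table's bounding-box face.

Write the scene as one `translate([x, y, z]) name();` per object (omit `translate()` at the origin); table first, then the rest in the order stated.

table();
translate([366, -394, 0]) stool();
translate([1129, 343, 0]) stool();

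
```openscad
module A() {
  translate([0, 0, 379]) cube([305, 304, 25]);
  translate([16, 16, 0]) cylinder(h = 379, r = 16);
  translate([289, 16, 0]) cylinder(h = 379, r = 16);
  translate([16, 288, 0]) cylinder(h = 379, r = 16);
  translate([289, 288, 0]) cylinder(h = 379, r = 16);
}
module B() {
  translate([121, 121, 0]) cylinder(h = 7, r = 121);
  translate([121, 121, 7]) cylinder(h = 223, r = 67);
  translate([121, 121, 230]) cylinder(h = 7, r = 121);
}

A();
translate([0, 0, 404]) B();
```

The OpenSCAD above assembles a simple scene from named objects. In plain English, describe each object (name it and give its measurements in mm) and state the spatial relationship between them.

A is a four-legged stool. The seat is 305×304 mm, 25 mm thick, top at z = 404 mm. It stands on four round legs, each 32 mm in diameter, from z = 0 to the seat underside, each leg's axis is inset half a diameter from the nearest pair of seat edges (so the leg's bounding box is flush with the corner).

B is a spool: two coaxial disc flanges of radius 121 mm and thickness 7 mm, joined by a core cylinder of radius 67 mm and height 223 mm. The lower flange rests on z = 0 and the three cylinders share a vertical axis.

The spool is on top of the stool.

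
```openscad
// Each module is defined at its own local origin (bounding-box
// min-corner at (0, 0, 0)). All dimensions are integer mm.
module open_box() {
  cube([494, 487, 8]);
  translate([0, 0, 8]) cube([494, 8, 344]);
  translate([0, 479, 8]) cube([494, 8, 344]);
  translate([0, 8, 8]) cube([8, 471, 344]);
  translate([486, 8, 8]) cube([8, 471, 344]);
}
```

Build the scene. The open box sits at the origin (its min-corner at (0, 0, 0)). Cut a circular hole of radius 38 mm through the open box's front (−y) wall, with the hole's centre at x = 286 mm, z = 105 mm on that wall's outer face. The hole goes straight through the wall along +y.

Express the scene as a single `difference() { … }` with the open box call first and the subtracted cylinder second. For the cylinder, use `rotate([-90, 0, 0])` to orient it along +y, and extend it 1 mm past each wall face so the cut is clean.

difference() {
  open_box();
  translate([286, -1, 105]) rotate([-90, 0, 0]) cylinder(h = 10, r = 38);
}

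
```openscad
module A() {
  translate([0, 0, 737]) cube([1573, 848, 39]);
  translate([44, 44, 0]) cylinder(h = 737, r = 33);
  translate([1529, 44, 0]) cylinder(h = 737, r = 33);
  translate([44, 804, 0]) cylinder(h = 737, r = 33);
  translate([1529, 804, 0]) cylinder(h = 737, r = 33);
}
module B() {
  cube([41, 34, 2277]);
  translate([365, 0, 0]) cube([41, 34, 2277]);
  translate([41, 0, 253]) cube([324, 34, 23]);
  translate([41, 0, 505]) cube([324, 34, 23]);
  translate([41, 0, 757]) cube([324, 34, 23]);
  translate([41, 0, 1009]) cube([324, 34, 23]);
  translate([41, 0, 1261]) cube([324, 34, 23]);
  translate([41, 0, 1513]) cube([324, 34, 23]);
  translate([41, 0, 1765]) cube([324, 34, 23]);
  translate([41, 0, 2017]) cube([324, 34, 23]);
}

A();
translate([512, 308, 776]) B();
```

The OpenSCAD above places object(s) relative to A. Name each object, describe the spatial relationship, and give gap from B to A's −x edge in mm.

A is a table. B is a ladder. The ladder is on top of the table. The gap from the ladder to the table's −x edge is 512 mm.

The ladder's min-x is at 512; the table's min-x is 0; gap = 512 mm.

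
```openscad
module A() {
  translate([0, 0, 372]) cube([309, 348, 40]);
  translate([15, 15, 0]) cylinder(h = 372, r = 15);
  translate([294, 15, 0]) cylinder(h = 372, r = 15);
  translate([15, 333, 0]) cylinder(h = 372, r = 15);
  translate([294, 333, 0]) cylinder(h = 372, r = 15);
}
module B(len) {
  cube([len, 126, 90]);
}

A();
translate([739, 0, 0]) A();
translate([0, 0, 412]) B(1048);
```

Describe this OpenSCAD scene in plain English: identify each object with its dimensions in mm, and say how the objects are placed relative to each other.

A is a four-legged stool. The seat is 309×348 mm, 40 mm thick, top at z = 412 mm. It stands on four round legs, each 30 mm in diameter, from z = 0 to the seat underside, each leg's axis is inset half a diameter from the nearest pair of seat edges (so the leg's bounding box is flush with the corner).

B is a rectangular beam 1048 mm long (x), 126 mm deep (y), 90 mm thick (z).

The beam spans the tops of two stools placed 430 mm apart, resting at z = 412 mm.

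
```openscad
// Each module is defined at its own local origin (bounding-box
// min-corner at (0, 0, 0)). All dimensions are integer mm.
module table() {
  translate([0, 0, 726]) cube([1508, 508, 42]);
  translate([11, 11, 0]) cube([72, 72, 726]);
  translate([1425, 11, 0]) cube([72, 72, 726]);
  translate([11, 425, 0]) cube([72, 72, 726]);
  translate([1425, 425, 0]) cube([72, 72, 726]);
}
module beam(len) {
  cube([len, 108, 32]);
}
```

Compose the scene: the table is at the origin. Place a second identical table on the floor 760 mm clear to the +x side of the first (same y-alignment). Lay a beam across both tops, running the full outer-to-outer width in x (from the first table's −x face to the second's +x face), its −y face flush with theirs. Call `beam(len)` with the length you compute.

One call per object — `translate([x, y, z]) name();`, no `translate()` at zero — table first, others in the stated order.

table();
translate([2268, 0, 0]) table();
translate([0, 0, 768]) beam(3776);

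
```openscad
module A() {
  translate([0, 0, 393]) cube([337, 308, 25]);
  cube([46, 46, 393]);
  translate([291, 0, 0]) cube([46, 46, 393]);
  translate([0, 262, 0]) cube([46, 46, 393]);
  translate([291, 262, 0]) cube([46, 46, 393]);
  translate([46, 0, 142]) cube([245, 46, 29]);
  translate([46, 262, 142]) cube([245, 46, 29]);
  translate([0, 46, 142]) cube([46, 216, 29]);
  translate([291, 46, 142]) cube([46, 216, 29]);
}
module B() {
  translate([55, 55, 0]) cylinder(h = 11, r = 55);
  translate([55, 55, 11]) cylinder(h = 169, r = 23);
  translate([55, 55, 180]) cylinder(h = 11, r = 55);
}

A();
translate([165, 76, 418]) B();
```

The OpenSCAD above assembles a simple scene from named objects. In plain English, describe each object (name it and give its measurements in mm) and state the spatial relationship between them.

A is a simple wooden stool: a rectangular seat 337 mm (x) by 308 mm (y), 25 mm thick, top face at z = 418 mm, on four square legs, each 46×46 mm in cross-section. The legs rest on z = 0, each flush with a corner of the seat. Four stretchers, 46 mm wide and 29 mm tall, connect adjacent legs with their undersides at z = 142 mm, each running between the inner faces of the legs it joins and aligned with the legs' outer faces on the other axis.

B is a spool: two coaxial disc flanges of radius 55 mm and thickness 11 mm, joined by a core cylinder of radius 23 mm and height 169 mm. The lower flange rests on z = 0 and the three cylinders share a vertical axis.

The spool is on top of the stool.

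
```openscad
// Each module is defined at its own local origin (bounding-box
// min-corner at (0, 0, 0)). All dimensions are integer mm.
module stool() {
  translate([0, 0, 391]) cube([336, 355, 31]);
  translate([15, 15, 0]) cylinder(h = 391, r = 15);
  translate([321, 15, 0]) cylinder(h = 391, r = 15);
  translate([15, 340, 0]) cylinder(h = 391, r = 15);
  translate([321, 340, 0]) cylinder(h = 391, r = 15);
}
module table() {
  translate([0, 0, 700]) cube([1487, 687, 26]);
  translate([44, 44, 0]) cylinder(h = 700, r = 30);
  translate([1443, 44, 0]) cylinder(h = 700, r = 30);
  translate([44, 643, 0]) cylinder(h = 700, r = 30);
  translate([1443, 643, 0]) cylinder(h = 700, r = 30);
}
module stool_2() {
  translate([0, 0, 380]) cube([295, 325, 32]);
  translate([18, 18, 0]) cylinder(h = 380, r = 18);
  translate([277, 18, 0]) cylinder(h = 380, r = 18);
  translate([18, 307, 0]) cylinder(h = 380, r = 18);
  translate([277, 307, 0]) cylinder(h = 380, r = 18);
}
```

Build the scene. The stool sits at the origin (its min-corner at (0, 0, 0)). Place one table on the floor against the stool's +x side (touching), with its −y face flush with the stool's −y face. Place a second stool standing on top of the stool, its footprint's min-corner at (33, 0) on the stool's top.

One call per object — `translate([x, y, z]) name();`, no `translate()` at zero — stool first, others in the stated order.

stool();
translate([336, 0, 0]) table();
translate([33, 0, 422]) stool_2();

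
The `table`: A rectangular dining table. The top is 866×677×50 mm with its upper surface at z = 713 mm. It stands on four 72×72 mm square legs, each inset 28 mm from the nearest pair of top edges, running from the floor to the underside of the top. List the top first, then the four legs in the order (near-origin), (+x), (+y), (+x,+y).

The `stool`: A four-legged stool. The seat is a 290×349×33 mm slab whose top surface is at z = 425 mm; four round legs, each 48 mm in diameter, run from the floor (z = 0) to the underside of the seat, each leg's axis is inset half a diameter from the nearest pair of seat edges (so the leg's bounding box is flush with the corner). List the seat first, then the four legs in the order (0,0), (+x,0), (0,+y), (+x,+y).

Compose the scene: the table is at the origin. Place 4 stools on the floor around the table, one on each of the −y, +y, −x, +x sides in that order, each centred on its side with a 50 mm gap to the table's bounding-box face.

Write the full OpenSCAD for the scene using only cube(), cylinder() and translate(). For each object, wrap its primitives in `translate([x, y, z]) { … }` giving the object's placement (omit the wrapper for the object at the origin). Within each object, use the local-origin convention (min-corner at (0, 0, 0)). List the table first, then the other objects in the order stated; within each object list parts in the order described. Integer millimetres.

translate([0, 0, 663]) cube([866, 677, 50]);
translate([28, 28, 0]) cube([72, 72, 663]);
translate([766, 28, 0]) cube([72, 72, 663]);
translate([28, 577, 0]) cube([72, 72, 663]);
translate([766, 577, 0]) cube([72, 72, 663]);
translate([288, -399, 0]) {
  translate([0, 0, 392]) cube([290, 349, 33]);
  translate([24, 24, 0]) cylinder(h = 392, r = 24);
  translate([266, 24, 0]) cylinder(h = 392, r = 24);
  translate([24, 325, 0]) cylinder(h = 392, r = 24);
  translate([266, 325, 0]) cylinder(h = 392, r = 24);
}
translate([288, 727, 0]) {
  translate([0, 0, 392]) cube([290, 349, 33]);
  translate([24, 24, 0]) cylinder(h = 392, r = 24);
  translate([266, 24, 0]) cylinder(h = 392, r = 24);
  translate([24, 325, 0]) cylinder(h = 392, r = 24);
  translate([266, 325, 0]) cylinder(h = 392, r = 24);
}
translate([-340, 164, 0]) {
  translate([0, 0, 392]) cube([290, 349, 33]);
  translate([24, 24, 0]) cylinder(h = 392, r = 24);
  translate([266, 24, 0]) cylinder(h = 392, r = 24);
  translate([24, 325, 0]) cylinder(h = 392, r = 24);
  translate([266, 325, 0]) cylinder(h = 392, r = 24);
}
translate([916, 164, 0]) {
  translate([0, 0, 392]) cube([290, 349, 33]);
  translate([24, 24, 0]) cylinder(h = 392, r = 24);
  translate([266, 24, 0]) cylinder(h = 392, r = 24);
  translate([24, 325, 0]) cylinder(h = 392, r = 24);
  translate([266, 325, 0]) cylinder(h = 392, r = 24);
}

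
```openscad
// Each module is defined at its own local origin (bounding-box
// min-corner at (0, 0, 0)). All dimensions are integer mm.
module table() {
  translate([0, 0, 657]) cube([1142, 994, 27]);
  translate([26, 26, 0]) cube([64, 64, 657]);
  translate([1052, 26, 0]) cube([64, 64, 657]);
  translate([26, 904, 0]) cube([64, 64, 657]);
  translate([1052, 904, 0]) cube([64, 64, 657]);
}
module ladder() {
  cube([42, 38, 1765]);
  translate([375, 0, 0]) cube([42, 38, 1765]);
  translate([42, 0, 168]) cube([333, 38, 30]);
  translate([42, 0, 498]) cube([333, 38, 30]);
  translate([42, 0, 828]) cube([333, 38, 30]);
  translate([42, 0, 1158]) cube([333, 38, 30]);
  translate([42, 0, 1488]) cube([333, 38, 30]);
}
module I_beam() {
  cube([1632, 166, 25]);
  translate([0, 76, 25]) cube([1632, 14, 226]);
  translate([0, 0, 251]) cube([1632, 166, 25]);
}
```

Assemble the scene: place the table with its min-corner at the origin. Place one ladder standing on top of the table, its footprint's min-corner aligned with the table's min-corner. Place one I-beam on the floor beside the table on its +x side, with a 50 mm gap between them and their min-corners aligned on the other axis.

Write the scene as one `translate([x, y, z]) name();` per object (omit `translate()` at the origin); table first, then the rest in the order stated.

table();
translate([0, 0, 684]) ladder();
translate([1192, 0, 0]) I_beam();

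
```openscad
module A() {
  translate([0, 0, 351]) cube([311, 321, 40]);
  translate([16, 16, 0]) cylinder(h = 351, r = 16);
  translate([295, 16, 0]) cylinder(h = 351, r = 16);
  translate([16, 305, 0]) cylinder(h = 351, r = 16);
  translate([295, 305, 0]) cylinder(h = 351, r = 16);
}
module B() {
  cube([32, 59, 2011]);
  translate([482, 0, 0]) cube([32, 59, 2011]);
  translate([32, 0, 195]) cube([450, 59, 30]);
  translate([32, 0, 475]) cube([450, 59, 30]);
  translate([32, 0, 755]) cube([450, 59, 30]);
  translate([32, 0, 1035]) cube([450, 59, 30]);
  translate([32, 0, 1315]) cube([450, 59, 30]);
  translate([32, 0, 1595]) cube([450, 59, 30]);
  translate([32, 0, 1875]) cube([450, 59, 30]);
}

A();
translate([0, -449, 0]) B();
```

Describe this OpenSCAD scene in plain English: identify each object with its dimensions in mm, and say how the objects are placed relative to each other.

A is a four-legged stool. The seat is a 311×321×40 mm slab whose top surface is at z = 391 mm; four round legs, each 32 mm in diameter, run from the floor (z = 0) to the underside of the seat, each leg's axis is inset half a diameter from the nearest pair of seat edges (so the leg's bounding box is flush with the corner).

B is a straight ladder. Two 32×59 mm vertical rails, 2011 mm tall, stand 514 mm apart (outside-to-outside) with their front faces coplanar on the −y side. 7 rungs, each 59 mm deep and 30 mm tall, span between the inner faces of the rails, front faces flush with the rails. The lowest rung's underside is at z = 195 mm and rungs are spaced 280 mm apart (underside to underside).

The ladder is on the floor beside the stool on its −y side.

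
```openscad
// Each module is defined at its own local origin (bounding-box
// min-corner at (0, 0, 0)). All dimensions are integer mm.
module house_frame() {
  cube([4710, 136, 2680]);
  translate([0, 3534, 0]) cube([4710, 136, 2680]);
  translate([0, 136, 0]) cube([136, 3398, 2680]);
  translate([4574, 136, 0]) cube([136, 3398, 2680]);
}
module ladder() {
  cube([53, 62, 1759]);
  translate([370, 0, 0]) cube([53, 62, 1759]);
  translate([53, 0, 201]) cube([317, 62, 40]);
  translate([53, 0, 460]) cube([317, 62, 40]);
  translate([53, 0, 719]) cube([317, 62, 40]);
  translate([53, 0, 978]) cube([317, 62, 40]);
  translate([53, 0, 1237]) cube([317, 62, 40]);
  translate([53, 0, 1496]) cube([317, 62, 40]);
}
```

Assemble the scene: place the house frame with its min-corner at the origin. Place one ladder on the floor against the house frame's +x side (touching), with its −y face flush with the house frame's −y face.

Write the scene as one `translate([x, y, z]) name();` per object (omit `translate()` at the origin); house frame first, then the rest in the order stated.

house_frame();
translate([4710, 0, 0]) ladder();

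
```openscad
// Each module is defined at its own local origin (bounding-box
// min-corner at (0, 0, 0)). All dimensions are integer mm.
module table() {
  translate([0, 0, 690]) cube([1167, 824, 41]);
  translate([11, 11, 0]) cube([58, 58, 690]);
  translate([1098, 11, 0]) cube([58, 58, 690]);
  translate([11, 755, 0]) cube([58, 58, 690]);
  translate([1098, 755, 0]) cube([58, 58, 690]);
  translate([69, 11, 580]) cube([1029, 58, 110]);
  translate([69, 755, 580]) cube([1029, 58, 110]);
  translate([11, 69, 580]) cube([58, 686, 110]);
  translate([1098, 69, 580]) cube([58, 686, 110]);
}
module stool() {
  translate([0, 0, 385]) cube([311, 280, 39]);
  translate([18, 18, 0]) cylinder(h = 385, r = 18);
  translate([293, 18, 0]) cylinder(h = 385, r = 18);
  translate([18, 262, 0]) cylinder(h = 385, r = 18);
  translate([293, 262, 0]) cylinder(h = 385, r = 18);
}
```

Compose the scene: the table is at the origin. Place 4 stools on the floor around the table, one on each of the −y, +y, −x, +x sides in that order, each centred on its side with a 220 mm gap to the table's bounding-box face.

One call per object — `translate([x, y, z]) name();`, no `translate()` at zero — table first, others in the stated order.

table();
translate([428, -500, 0]) stool();
translate([428, 1044, 0]) stool();
translate([-531, 272, 0]) stool();
translate([1387, 272, 0]) stool();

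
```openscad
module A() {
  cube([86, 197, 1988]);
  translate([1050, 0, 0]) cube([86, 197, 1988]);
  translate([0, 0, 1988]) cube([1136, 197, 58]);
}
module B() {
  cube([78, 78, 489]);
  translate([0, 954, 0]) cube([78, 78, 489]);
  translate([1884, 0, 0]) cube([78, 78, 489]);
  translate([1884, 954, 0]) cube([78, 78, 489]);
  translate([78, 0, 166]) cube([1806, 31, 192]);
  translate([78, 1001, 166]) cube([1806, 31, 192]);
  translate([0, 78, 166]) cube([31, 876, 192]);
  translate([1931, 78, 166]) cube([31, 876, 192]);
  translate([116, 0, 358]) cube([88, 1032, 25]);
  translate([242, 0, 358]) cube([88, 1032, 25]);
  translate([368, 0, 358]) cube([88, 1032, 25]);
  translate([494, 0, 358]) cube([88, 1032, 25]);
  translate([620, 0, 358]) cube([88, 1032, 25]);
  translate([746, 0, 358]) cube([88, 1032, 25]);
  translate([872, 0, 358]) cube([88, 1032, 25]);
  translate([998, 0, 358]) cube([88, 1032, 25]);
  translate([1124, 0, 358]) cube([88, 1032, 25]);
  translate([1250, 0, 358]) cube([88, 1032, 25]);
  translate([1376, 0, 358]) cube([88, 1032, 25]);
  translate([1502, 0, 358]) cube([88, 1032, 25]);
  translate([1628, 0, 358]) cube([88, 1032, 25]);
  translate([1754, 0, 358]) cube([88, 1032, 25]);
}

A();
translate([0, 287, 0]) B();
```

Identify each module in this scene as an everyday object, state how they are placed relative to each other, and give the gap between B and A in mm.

The bed frame's nearest face is 90 mm from the door frame's +y face.

A is a door frame. B is a bed frame. The bed frame is on the floor beside the door frame on its +y side. The gap between the bed frame and the door frame is 90 mm.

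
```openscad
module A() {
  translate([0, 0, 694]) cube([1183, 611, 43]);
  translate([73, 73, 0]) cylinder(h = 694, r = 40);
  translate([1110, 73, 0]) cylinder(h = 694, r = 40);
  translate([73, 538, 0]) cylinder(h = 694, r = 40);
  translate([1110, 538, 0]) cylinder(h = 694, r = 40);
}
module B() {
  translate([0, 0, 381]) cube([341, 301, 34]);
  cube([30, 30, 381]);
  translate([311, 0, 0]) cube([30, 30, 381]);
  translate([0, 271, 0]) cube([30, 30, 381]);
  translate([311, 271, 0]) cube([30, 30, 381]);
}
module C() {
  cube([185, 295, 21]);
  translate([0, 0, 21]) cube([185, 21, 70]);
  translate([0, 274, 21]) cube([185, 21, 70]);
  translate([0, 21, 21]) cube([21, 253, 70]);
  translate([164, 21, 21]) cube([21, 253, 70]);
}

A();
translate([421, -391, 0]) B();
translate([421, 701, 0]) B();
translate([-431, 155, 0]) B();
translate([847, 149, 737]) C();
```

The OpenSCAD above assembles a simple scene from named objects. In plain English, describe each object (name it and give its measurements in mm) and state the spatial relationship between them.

A is a rectangular dining table. The top is 1183×611×43 mm with its upper surface at z = 737 mm. It stands on four round legs of 80 mm diameter, each leg's bounding box inset 33 mm from the nearest pair of top edges, running from the floor to the underside of the top.

B is a simple wooden stool: a rectangular seat 341 mm (x) by 301 mm (y), 34 mm thick, top face at z = 415 mm, on four square legs, each 30×30 mm in cross-section. The legs rest on z = 0, each flush with a corner of the seat.

C is an open-topped rectangular box: outside dimensions 185×295×91 mm, with a uniform wall and base thickness of 21 mm. The base is a full 185×295 slab on the floor; four walls sit on top of the base. The front and back walls (the −y and +y sides) span the full width; the two side walls fit between them.

Three stools sit around the table at the −y, +y, −x sides. The open box is on top of the table.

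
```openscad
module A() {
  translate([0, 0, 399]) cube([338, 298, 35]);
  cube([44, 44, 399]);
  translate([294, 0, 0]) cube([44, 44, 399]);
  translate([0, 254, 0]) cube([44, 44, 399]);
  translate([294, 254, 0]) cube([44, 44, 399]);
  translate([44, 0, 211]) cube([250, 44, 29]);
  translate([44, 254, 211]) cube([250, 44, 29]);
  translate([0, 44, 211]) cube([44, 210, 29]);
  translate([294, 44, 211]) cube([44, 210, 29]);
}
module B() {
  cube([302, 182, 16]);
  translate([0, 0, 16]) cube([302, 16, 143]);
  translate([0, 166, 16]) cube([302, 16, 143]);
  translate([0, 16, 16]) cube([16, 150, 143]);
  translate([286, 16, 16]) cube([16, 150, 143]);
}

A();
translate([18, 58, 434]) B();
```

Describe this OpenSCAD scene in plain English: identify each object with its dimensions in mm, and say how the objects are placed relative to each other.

A is a simple wooden stool: a rectangular seat 338 mm (x) by 298 mm (y), 35 mm thick, top face at z = 434 mm, on four square legs, each 44×44 mm in cross-section. The legs rest on z = 0, each flush with a corner of the seat. Four stretchers, 44 mm wide and 29 mm tall, connect adjacent legs with their undersides at z = 211 mm, each running between the inner faces of the legs it joins and aligned with the legs' outer faces on the other axis.

B is an open-topped rectangular box: outside dimensions 302×182×159 mm, with a uniform wall and base thickness of 16 mm. The base is a full 302×182 slab on the floor; four walls sit on top of the base. The front and back walls (the −y and +y sides) span the full width; the two side walls fit between them.

The open box is on top of the stool, centred.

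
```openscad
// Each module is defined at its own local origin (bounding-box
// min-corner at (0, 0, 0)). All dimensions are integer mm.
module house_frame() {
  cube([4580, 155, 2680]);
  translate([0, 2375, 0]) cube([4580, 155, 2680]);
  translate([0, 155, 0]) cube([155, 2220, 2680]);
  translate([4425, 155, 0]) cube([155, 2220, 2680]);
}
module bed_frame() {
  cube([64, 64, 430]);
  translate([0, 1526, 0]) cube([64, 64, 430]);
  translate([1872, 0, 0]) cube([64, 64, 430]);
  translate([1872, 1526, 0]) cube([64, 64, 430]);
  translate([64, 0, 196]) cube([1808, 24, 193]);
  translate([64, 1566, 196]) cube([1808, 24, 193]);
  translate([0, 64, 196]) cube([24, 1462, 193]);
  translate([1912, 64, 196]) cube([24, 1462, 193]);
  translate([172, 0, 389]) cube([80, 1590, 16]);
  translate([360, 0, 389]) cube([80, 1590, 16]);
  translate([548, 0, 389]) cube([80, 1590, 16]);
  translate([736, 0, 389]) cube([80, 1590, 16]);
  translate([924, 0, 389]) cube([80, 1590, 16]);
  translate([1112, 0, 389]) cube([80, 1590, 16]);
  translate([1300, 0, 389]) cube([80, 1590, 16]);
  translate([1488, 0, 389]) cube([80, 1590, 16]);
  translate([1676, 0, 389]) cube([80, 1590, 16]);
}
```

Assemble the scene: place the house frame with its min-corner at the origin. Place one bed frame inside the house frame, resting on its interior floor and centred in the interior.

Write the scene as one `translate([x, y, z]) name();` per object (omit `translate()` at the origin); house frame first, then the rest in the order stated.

house_frame();
translate([1322, 470, 0]) bed_frame();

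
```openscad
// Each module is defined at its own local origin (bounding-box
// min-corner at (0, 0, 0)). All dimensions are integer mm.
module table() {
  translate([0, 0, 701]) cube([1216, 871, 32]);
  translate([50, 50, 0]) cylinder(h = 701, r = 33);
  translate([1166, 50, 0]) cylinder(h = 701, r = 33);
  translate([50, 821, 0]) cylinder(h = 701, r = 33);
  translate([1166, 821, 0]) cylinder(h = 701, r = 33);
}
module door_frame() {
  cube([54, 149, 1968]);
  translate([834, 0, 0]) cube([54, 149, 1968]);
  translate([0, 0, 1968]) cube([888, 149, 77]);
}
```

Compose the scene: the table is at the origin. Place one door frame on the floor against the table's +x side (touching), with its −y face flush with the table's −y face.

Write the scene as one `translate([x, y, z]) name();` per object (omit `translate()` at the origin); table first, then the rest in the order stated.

table();
translate([1216, 0, 0]) door_frame();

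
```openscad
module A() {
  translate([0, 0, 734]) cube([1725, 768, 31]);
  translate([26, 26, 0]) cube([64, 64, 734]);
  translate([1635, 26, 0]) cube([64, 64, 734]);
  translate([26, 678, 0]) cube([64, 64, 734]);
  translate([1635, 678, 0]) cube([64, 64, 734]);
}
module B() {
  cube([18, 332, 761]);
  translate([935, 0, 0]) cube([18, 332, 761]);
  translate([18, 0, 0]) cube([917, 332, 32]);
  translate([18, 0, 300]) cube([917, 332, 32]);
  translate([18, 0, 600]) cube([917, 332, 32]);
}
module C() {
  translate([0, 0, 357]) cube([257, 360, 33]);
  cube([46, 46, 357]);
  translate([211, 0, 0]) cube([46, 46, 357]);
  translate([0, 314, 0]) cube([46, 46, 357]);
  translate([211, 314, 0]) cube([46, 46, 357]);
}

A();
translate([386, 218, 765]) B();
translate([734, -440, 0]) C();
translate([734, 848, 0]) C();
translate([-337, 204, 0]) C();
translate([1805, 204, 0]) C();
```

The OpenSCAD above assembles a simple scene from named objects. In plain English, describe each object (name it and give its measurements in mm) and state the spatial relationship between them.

A is a table with a 1725×768 mm rectangular top, 31 mm thick, top surface at z = 765 mm, supported by four 64×64 mm square legs, each inset 26 mm from the nearest pair of top edges, running from the floor.

B is a bookshelf 953 mm wide overall, 332 mm deep and 761 mm tall. The two sides are 18 mm thick vertical panels. 3 horizontal shelves of 32 mm thickness span between the inner faces of the sides; the lowest shelf sits on the floor and shelves are stacked with a clear vertical gap of 268 mm between each pair.

C is a four-legged stool. The seat is a 257×360×33 mm slab whose top surface is at z = 390 mm; four square legs, each 46×46 mm in cross-section, run from the floor (z = 0) to the underside of the seat, each flush with a corner of the seat.

The bookshelf is on top of the table, centred. Four stools sit around the table at the −y, +y, −x, +x sides.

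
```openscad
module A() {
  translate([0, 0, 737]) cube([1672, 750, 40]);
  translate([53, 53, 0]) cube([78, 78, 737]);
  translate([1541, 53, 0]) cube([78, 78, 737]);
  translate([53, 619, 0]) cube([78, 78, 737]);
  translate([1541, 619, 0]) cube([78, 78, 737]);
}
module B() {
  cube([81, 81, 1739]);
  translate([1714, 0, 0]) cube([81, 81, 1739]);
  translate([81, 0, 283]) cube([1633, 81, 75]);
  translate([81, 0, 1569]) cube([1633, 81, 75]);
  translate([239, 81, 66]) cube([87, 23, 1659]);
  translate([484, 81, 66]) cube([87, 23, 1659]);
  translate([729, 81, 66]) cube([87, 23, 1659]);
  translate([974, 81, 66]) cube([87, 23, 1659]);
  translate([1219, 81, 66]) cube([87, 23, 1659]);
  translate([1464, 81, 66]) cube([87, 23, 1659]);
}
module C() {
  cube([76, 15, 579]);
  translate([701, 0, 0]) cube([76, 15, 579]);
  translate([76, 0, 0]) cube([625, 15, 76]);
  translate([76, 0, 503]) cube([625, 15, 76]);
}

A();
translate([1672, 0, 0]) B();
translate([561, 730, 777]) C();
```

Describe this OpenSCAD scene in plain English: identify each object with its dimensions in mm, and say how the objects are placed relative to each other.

A is a table with a 1672×750 mm rectangular top, 40 mm thick, top surface at z = 777 mm, supported by four 78×78 mm square legs, each inset 53 mm from the nearest pair of top edges, running from the floor.

B is a fence section. Two 81×81 mm posts, 1739 mm tall, stand on the floor with a clear span of 1633 mm between their inner faces. Two horizontal rails of 81×75 mm section span the gap between the posts with their undersides at z = 283 mm and z = 1569 mm, flush with the posts' −y face. 6 pickets, each 87 mm wide, 23 mm thick and 1659 mm tall, are fixed to the +y face of the rails with their bottoms at z = 66 mm, evenly spaced across the span with equal gaps (rounded down to the nearest mm) at the −x end and between each pair — any rounding remainder accumulates at the +x end.

C is a picture frame with a 625×427 mm rectangular opening (x by z) and a uniform 76 mm border on every side. Frame depth is 15 mm along y. It is built from two vertical stiles running the full outside height and two horizontal rails spanning the gap between the stiles.

The fence section is against the table's +x side, with their −y faces flush. The picture frame is on top of the table.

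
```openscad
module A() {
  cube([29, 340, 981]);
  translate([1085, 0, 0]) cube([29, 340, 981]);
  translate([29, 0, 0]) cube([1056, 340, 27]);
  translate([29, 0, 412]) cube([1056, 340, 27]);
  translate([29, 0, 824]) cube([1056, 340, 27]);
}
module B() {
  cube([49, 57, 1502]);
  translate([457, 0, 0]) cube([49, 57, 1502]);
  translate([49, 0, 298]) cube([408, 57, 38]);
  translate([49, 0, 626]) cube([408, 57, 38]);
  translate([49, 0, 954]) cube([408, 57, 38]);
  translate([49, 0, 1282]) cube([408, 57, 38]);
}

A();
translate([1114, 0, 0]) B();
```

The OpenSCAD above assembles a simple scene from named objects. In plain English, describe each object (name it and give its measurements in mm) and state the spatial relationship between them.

A is an open bookshelf. Two side panels, each 29 mm thick, 340 mm deep and 981 mm tall, stand 1114 mm apart (outside-to-outside). Between them sit 3 shelves, each 27 mm thick and 340 mm deep, spanning the full gap between the sides. The bottom shelf rests on the floor (its underside at z = 0) and the clear gap between one shelf's top and the next shelf's underside is 385 mm.

B is a wooden ladder with two side rails of 49×57 mm section and 1502 mm height, set 506 mm apart overall. Between them run 4 rectangular rungs (57 mm deep, 38 mm thick), front faces flush with the rails' −y face. The bottom of the first rung is 298 mm above the floor and each subsequent rung is 328 mm higher than the one below.

The ladder is against the bookshelf's +x side, with their −y faces flush.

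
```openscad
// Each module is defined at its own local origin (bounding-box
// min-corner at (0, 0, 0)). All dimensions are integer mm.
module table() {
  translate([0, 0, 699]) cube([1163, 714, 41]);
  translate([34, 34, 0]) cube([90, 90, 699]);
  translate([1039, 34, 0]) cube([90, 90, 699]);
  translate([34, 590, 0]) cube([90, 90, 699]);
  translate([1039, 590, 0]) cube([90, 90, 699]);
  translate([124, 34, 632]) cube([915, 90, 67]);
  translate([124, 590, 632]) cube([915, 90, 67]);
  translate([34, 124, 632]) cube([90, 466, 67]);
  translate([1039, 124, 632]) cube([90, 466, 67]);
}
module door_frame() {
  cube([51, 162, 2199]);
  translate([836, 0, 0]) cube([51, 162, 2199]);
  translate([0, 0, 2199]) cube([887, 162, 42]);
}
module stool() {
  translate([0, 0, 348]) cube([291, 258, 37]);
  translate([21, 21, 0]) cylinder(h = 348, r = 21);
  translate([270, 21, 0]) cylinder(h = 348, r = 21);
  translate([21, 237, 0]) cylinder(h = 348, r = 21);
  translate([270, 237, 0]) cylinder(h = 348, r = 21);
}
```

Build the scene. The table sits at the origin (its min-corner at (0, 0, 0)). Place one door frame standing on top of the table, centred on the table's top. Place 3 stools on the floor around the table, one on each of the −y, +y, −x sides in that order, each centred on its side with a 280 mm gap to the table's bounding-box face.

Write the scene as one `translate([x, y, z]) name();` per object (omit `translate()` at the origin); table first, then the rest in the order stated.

table();
translate([138, 276, 740]) door_frame();
translate([436, -538, 0]) stool();
translate([436, 994, 0]) stool();
translate([-571, 228, 0]) stool();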